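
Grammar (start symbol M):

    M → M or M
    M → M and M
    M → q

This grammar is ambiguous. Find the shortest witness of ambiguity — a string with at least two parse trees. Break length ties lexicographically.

q and q and q

length 1: no string has ≥2 trees
length 3: no string has ≥2 trees
length 5: q and q and q has 2 parse trees

Two derivations of q and q and q:
  M ⇒ M and M ⇒ M and M and M ⇒ q and M and M ⇒ q and q and M ⇒ q and q and q
  M ⇒ M and M ⇒ q and M ⇒ q and M and M ⇒ q and q and M ⇒ q and q and q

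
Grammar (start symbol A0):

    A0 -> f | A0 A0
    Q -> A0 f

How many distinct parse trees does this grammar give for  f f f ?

2

Parse trees for f f f:
  [A0 [A0 f] [A0 [A0 f] [A0 f]]]
  [A0 [A0 [A0 f] [A0 f]] [A0 f]]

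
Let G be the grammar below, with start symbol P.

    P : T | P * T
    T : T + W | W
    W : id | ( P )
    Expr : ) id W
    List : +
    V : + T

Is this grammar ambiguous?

Unambiguous

(Expr, List, V are unreachable from P, so their rules don't affect L(P).) P → P * T | T  ;  T → T + W | W  — a left-associative chain with W at the bottom. Each string factors uniquely by precedence.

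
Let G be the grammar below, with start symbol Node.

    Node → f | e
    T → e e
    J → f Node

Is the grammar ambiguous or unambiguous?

Unambiguous

Only Node is reachable from Node; ignoring the rest: Restricted to the reachable nonterminals, every rule has the form A → t or A → t B, and no two rules for the same A share a first terminal. The grammar encodes a DFA — one run per string.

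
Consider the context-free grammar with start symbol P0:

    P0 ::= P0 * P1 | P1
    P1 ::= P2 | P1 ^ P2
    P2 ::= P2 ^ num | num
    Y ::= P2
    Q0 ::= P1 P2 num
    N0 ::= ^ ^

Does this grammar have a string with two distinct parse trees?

Witness: num ^ num

Derivation 1: P0 ⇒ P1 ⇒ P2 ⇒ P2 ^ num ⇒ num ^ num
Derivation 2: P0 ⇒ P1 ⇒ P1 ^ P2 ⇒ P2 ^ P2 ⇒ num ^ P2 ⇒ num ^ num

Two distinct leftmost derivations for the same string.

Ambiguous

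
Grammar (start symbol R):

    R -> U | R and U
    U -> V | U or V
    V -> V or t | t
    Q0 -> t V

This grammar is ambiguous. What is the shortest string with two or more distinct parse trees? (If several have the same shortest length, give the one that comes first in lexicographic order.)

t or t

length 1: no string has ≥2 trees
length 3: t or t has 2 parse trees

Two derivations of t or t:
  R ⇒ U ⇒ V ⇒ V or t ⇒ t or t
  R ⇒ U ⇒ U or V ⇒ V or V ⇒ t or V ⇒ t or t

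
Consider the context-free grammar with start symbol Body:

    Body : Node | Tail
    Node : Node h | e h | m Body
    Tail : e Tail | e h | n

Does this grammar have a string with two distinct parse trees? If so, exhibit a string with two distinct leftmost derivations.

Witness: e h

Derivation 1: Body ⇒ Node ⇒ e h
Derivation 2: Body ⇒ Tail ⇒ e h

Two distinct leftmost derivations for the same string.

Ambiguous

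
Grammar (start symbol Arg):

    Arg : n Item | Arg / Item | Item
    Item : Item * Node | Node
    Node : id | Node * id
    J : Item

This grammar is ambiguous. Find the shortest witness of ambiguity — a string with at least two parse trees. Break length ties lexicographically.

length 1: no string has ≥2 trees
length 2: no string has ≥2 trees
length 3: id * id has 2 parse trees

Two derivations of id * id:
  Arg ⇒ Item ⇒ Item * Node ⇒ Node * Node ⇒ id * Node ⇒ id * id
  Arg ⇒ Item ⇒ Node ⇒ Node * id ⇒ id * id

id * id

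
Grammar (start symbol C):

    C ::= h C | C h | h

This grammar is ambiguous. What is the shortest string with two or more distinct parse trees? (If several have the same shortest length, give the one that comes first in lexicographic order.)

length 1: no string has ≥2 trees
length 2: h h has 2 parse trees

Two derivations of h h:
  C ⇒ h C ⇒ h h
  C ⇒ C h ⇒ h h

h h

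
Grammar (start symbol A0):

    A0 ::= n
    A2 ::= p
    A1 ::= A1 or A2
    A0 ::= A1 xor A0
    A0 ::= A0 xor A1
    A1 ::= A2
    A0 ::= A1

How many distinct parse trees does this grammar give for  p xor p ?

2

Parse trees for p xor p:
  [A0 [A1 [A2 p]] xor [A0 [A1 [A2 p]]]]
  [A0 [A0 [A1 [A2 p]]] xor [A1 [A2 p]]]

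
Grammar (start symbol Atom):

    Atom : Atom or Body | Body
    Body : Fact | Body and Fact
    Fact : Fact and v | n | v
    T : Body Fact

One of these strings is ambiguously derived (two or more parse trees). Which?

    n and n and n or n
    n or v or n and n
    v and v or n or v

n and n and n or n: 1 tree
n or v or n and n: 1 tree
v and v or n or v: 2 trees

v and v or n or v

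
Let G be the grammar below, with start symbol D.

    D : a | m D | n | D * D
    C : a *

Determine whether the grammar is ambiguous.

Ambiguous

Witness: m a * a

Derivation 1: D ⇒ m D ⇒ m D * D ⇒ m a * D ⇒ m a * a
Derivation 2: D ⇒ D * D ⇒ m D * D ⇒ m a * D ⇒ m a * a

Two distinct leftmost derivations for the same string.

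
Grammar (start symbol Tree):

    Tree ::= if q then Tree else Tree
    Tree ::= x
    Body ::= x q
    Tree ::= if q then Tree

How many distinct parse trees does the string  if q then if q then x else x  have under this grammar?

2

Parse trees for if q then if q then x else x:
  [Tree if q then [Tree if q then [Tree x]] else [Tree x]]
  [Tree if q then [Tree if q then [Tree x] else [Tree x]]]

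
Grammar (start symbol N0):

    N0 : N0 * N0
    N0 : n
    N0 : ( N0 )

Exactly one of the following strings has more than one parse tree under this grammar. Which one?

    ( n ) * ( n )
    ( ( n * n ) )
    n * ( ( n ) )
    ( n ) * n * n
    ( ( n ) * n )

( n ) * n * n

( n ) * ( n ): 1 tree
( ( n * n ) ): 1 tree
n * ( ( n ) ): 1 tree
( n ) * n * n: 2 trees
( ( n ) * n ): 1 tree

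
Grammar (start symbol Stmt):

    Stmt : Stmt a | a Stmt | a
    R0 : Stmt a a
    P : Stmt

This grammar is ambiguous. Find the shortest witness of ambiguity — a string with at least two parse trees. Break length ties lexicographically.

length 1: no string has ≥2 trees
length 2: a a has 2 parse trees

Two derivations of a a:
  Stmt ⇒ Stmt a ⇒ a a
  Stmt ⇒ a Stmt ⇒ a a

a a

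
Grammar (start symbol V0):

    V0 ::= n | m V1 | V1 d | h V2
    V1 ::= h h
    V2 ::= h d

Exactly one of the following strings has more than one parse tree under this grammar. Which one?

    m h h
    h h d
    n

m h h: 1 tree
h h d: 2 trees
n: 1 tree

h h d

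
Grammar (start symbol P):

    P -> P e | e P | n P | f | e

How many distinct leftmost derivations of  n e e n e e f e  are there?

Parse trees for n e e n e e f e:
  [P [P n [P e [P e [P n [P e [P e [P f]]]]]]] e]
  [P n [P [P e [P e [P n [P e [P e [P f]]]]]] e]]
  [P n [P e [P [P e [P n [P e [P e [P f]]]]] e]]]
  [P n [P e [P e [P [P n [P e [P e [P f]]]] e]]]]
  [P n [P e [P e [P n [P [P e [P e [P f]]] e]]]]]
  [P n [P e [P e [P n [P e [P [P e [P f]] e]]]]]]
  [P n [P e [P e [P n [P e [P e [P [P f] e]]]]]]]

7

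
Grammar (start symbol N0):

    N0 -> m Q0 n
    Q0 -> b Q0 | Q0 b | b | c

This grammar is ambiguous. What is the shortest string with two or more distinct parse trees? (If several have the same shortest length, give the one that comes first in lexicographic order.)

m b b n

length 3: no string has ≥2 trees
length 4: m b b n has 2 parse trees

Two derivations of m b b n:
  N0 ⇒ m Q0 n ⇒ m b Q0 n ⇒ m b b n
  N0 ⇒ m Q0 n ⇒ m Q0 b n ⇒ m b b n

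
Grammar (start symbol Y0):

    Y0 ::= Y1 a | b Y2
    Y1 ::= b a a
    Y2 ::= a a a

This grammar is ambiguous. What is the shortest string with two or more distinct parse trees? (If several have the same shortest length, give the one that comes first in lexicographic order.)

length 4: b a a a has 2 parse trees

Two derivations of b a a a:
  Y0 ⇒ Y1 a ⇒ b a a a
  Y0 ⇒ b Y2 ⇒ b a a a

b a a a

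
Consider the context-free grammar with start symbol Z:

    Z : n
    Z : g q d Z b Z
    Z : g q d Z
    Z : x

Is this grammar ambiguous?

Witness: g q d g q d n b n

Derivation 1: Z ⇒ g q d Z b Z ⇒ g q d g q d Z b Z ⇒ g q d g q d n b Z ⇒ g q d g q d n b n
Derivation 2: Z ⇒ g q d Z ⇒ g q d g q d Z b Z ⇒ g q d g q d n b Z ⇒ g q d g q d n b n

Two distinct leftmost derivations for the same string.

Ambiguous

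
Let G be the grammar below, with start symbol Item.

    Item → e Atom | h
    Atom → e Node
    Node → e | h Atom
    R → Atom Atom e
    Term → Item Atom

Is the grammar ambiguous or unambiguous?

Unambiguous

Only Item, Atom, Node are reachable from Item; ignoring the rest: Restricted to the reachable nonterminals, every rule has the form A → t or A → t B, and no two rules for the same A share a first terminal. The grammar encodes a DFA — one run per string.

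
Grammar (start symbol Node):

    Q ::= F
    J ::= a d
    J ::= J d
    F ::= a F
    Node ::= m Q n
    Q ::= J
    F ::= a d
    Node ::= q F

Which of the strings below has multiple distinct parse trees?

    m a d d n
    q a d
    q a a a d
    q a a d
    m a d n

m a d d n: 1 tree
q a d: 1 tree
q a a a d: 1 tree
q a a d: 1 tree
m a d n: 2 trees

m a d n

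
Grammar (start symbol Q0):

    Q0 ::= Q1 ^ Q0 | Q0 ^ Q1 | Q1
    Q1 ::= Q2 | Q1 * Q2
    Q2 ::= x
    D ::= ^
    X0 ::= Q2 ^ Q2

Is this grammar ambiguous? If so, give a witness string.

Witness: x ^ x

Derivation 1: Q0 ⇒ Q1 ^ Q0 ⇒ Q2 ^ Q0 ⇒ x ^ Q0 ⇒ x ^ Q1 ⇒ x ^ Q2 ⇒ x ^ x
Derivation 2: Q0 ⇒ Q0 ^ Q1 ⇒ Q1 ^ Q1 ⇒ Q2 ^ Q1 ⇒ x ^ Q1 ⇒ x ^ Q2 ⇒ x ^ x

Two distinct leftmost derivations for the same string.

Ambiguous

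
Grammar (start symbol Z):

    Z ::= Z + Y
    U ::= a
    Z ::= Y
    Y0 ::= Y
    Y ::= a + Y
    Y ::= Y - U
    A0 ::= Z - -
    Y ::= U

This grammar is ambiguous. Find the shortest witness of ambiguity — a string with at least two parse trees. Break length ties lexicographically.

a + a

length 1: no string has ≥2 trees
length 3: a + a has 2 parse trees

Two derivations of a + a:
  Z ⇒ Z + Y ⇒ Y + Y ⇒ U + Y ⇒ a + Y ⇒ a + U ⇒ a + a
  Z ⇒ Y ⇒ a + Y ⇒ a + U ⇒ a + a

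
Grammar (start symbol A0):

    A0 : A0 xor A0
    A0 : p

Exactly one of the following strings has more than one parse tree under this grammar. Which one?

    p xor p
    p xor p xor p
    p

p xor p xor p

p xor p: 1 tree
p xor p xor p: 2 trees
p: 1 tree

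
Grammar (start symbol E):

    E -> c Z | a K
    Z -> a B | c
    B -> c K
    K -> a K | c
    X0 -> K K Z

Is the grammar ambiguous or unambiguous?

Unambiguous

Only E, Z, B, K are reachable from E; ignoring the rest: The reachable rules are right-linear with at most one rule per (nonterminal, next-terminal) pair. Each input token forces the next rule, so parsing is deterministic.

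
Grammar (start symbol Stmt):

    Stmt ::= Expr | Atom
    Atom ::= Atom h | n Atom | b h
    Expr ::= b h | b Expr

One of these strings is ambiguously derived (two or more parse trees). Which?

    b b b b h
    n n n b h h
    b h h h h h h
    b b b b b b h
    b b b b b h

n n n b h h

b b b b h: 1 tree
n n n b h h: 4 trees
b h h h h h h: 1 tree
b b b b b b h: 1 tree
b b b b b h: 1 tree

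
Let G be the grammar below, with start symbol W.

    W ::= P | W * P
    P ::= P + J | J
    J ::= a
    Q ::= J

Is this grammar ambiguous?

Unambiguous

(Q is unreachable from W, so its rules don't affect L(W).) This is a standard precedence ladder (W over P over J), with each level left-recursive on its own operator ('*' at W, '+' at P). That structure is LR(1), hence unambiguous.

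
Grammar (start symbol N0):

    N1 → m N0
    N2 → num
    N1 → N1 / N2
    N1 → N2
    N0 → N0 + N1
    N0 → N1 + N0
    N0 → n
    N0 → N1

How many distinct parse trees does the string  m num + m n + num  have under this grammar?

Parse trees for m num + m n + num (showing first 6 of 16):
  [N0 [N0 [N1 m [N0 [N1 [N2 num]]]]] + [N1 m [N0 [N0 n] + [N1 [N2 num]]]]]
  [N0 [N0 [N0 [N1 m [N0 [N1 [N2 num]]]]] + [N1 m [N0 n]]] + [N1 [N2 num]]]
  [N0 [N0 [N1 m [N0 [N1 [N2 num]]]] + [N0 [N1 m [N0 n]]]] + [N1 [N2 num]]]
  [N0 [N0 [N1 m [N0 [N0 [N1 [N2 num]]] + [N1 m [N0 n]]]]] + [N1 [N2 num]]]
  [N0 [N0 [N1 m [N0 [N1 [N2 num]] + [N0 [N1 m [N0 n]]]]]] + [N1 [N2 num]]]
  [N0 [N1 m [N0 [N1 [N2 num]]]] + [N0 [N0 [N1 m [N0 n]]] + [N1 [N2 num]]]]

16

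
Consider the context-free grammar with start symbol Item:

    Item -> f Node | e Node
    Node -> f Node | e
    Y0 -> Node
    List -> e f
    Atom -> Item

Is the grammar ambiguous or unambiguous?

Unambiguous

(Y0, List, Atom are unreachable from Item, so their rules don't affect L(Item).) Each reachable nonterminal has at most one production per leading terminal, and all productions are right-linear; the derivation is determined token-by-token.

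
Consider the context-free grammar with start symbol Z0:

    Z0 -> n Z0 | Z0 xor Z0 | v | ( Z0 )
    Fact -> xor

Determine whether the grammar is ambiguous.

Ambiguous

Witness: n v xor v

Derivation 1: Z0 ⇒ n Z0 ⇒ n Z0 xor Z0 ⇒ n v xor Z0 ⇒ n v xor v
Derivation 2: Z0 ⇒ Z0 xor Z0 ⇒ n Z0 xor Z0 ⇒ n v xor Z0 ⇒ n v xor v

Two distinct leftmost derivations for the same string.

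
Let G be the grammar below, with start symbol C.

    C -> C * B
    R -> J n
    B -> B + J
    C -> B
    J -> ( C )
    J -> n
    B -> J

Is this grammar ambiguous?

Only C, B, J are reachable from C; ignoring the rest: C → C * B | B  ;  B → B + J | J  — a left-associative chain with J at the bottom. Each string factors uniquely by precedence.

Unambiguous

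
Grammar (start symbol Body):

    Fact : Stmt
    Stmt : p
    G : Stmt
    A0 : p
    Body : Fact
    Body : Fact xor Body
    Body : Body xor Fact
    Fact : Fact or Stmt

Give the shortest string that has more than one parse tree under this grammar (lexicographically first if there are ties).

length 1: no string has ≥2 trees
length 3: p xor p has 2 parse trees

Two derivations of p xor p:
  Body ⇒ Fact xor Body ⇒ Stmt xor Body ⇒ p xor Body ⇒ p xor Fact ⇒ p xor Stmt ⇒ p xor p
  Body ⇒ Body xor Fact ⇒ Fact xor Fact ⇒ Stmt xor Fact ⇒ p xor Fact ⇒ p xor Stmt ⇒ p xor p

p xor p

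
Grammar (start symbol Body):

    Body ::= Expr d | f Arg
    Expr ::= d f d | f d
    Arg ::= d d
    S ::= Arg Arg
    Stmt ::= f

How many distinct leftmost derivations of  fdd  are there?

2

Parse trees for fdd:
  [Body [Expr f d] d]
  [Body f [Arg d d]]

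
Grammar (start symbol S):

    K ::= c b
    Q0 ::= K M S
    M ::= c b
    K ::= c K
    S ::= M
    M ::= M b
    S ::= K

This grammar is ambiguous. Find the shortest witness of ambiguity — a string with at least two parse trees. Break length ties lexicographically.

c b

length 2: c b has 2 parse trees

Two derivations of c b:
  S ⇒ M ⇒ c b
  S ⇒ K ⇒ c b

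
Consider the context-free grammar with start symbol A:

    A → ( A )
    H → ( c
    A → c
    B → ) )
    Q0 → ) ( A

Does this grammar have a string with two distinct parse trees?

Unambiguous

Only A is reachable from A; ignoring the rest: L(A) is { openⁿ atom closeⁿ : n ≥ 0 }. The bracket depth fixes n, and the derivation is forced at every step.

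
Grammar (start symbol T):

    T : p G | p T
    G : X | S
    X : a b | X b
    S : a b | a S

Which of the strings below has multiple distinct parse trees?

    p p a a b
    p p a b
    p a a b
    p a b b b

p p a b

p p a a b: 1 tree
p p a b: 2 trees
p a a b: 1 tree
p a b b b: 1 tree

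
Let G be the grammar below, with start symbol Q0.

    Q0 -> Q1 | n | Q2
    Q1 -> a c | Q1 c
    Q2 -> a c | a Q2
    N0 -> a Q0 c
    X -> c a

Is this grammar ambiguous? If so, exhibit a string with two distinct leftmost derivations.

Ambiguous

Witness: a c

Derivation 1: Q0 ⇒ Q1 ⇒ a c
Derivation 2: Q0 ⇒ Q2 ⇒ a c

Two distinct leftmost derivations for the same string.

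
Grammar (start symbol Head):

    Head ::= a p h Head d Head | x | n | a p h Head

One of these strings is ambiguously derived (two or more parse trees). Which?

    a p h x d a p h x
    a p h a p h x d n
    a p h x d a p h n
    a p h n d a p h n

a p h a p h x d n

a p h x d a p h x: 1 tree
a p h a p h x d n: 2 trees
a p h x d a p h n: 1 tree
a p h n d a p h n: 1 tree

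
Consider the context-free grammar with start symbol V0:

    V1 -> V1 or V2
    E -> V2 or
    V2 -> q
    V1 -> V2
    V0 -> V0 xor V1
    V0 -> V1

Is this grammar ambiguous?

Only V0, V1, V2 are reachable from V0; ignoring the rest: This is a standard precedence ladder (V0 over V1 over V2), with each level left-recursive on its own operator ('xor' at V0, 'or' at V1). That structure is LR(1), hence unambiguous.

Unambiguous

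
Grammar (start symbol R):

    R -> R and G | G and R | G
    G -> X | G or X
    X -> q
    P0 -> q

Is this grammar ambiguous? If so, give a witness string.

Witness: q and q

Derivation 1: R ⇒ R and G ⇒ G and G ⇒ X and G ⇒ q and G ⇒ q and X ⇒ q and q
Derivation 2: R ⇒ G and R ⇒ X and R ⇒ q and R ⇒ q and G ⇒ q and X ⇒ q and q

Two distinct leftmost derivations for the same string.

Ambiguous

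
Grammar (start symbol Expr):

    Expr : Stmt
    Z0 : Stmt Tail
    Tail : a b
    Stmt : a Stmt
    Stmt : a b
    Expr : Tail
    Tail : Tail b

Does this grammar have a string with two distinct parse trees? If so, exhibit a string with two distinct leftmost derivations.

Witness: a b

Derivation 1: Expr ⇒ Stmt ⇒ a b
Derivation 2: Expr ⇒ Tail ⇒ a b

Two distinct leftmost derivations for the same string.

Ambiguous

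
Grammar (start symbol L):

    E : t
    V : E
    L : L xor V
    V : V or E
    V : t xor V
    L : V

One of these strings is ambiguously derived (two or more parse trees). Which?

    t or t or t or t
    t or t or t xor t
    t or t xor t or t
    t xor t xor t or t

t xor t xor t or t

t or t or t or t: 1 tree
t or t or t xor t: 1 tree
t or t xor t or t: 1 tree
t xor t xor t or t: 7 trees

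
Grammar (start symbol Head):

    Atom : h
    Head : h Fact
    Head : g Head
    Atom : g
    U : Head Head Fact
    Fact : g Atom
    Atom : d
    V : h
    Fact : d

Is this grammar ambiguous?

Only Head, Fact, Atom are reachable from Head; ignoring the rest: The reachable rules are right-linear with at most one rule per (nonterminal, next-terminal) pair. Each input token forces the next rule, so parsing is deterministic.

Unambiguous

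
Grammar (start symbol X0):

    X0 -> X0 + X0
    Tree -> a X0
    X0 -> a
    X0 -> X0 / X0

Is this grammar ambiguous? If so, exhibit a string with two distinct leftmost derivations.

Ambiguous

Witness: a + a + a

Derivation 1: X0 ⇒ X0 + X0 ⇒ X0 + X0 + X0 ⇒ a + X0 + X0 ⇒ a + a + X0 ⇒ a + a + a
Derivation 2: X0 ⇒ X0 + X0 ⇒ a + X0 ⇒ a + X0 + X0 ⇒ a + a + X0 ⇒ a + a + a

Two distinct leftmost derivations for the same string.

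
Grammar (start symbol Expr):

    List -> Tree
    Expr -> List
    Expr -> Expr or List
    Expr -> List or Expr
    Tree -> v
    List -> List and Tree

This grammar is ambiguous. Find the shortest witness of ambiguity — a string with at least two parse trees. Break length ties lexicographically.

v or v

length 1: no string has ≥2 trees
length 3: v or v has 2 parse trees

Two derivations of v or v:
  Expr ⇒ Expr or List ⇒ List or List ⇒ Tree or List ⇒ v or List ⇒ v or Tree ⇒ v or v
  Expr ⇒ List or Expr ⇒ Tree or Expr ⇒ v or Expr ⇒ v or List ⇒ v or Tree ⇒ v or v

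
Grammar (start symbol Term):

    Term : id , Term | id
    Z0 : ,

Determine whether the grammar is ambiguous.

Unambiguous

Only Term is reachable from Term; ignoring the rest: The reachable grammar is A → atom sep A | atom. Each atom is followed by either the separator (recurse) or end-of-string (stop) — no choice point.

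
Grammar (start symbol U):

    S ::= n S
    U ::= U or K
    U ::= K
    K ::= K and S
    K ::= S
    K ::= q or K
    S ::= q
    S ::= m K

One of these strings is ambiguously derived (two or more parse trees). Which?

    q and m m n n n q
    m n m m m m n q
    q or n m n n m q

q or n m n n m q

q and m m n n n q: 1 tree
m n m m m m n q: 1 tree
q or n m n n m q: 2 trees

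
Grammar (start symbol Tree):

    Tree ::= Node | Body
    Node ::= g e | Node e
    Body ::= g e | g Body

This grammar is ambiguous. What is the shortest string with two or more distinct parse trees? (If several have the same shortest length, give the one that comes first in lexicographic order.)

length 2: g e has 2 parse trees

Two derivations of g e:
  Tree ⇒ Node ⇒ g e
  Tree ⇒ Body ⇒ g e

g e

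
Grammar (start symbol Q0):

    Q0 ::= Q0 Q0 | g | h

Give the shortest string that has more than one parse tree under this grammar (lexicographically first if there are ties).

g g g

length 1: no string has ≥2 trees
length 2: no string has ≥2 trees
length 3: g g g has 2 parse trees

Two derivations of g g g:
  Q0 ⇒ Q0 Q0 ⇒ Q0 Q0 Q0 ⇒ g Q0 Q0 ⇒ g g Q0 ⇒ g g g
  Q0 ⇒ Q0 Q0 ⇒ g Q0 ⇒ g Q0 Q0 ⇒ g g Q0 ⇒ g g g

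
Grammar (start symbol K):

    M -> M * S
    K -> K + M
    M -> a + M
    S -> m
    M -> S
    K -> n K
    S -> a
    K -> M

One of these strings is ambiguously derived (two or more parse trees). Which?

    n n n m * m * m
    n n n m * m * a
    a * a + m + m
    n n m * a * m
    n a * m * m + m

n n n m * m * m: 1 tree
n n n m * m * a: 1 tree
a * a + m + m: 1 tree
n n m * a * m: 1 tree
n a * m * m + m: 2 trees

n a * m * m + m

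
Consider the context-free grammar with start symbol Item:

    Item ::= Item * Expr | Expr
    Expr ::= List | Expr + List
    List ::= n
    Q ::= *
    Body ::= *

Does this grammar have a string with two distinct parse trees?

(Q, Body are unreachable from Item, so their rules don't affect L(Item).) The grammar is stratified — Item handles '*' (left-recursive), Expr handles '+', List atoms. Each operator has a fixed associativity and precedence level, so every string has one parse.

Unambiguous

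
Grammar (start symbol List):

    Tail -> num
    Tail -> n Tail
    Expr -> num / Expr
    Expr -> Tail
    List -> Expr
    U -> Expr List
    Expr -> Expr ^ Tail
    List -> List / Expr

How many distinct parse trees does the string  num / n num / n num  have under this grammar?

Parse trees for num / n num / n num:
  [List [List [Expr num / [Expr [Tail n [Tail num]]]]] / [Expr [Tail n [Tail num]]]]
  [List [List [List [Expr [Tail num]]] / [Expr [Tail n [Tail num]]]] / [Expr [Tail n [Tail num]]]]

2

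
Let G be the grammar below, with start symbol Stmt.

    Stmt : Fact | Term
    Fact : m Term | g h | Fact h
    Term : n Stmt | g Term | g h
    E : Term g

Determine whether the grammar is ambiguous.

Witness: g h

Derivation 1: Stmt ⇒ Fact ⇒ g h
Derivation 2: Stmt ⇒ Term ⇒ g h

Two distinct leftmost derivations for the same string.

Ambiguous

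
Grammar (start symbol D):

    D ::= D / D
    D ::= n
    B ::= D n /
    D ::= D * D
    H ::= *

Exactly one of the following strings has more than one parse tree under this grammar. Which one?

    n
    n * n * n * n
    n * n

n: 1 tree
n * n * n * n: 5 trees
n * n: 1 tree

n * n * n * n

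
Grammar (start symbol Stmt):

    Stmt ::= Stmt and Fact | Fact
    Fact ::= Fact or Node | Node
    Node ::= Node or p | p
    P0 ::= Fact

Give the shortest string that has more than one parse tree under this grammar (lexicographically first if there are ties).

p or p

length 1: no string has ≥2 trees
length 3: p or p has 2 parse trees

Two derivations of p or p:
  Stmt ⇒ Fact ⇒ Fact or Node ⇒ Node or Node ⇒ p or Node ⇒ p or p
  Stmt ⇒ Fact ⇒ Node ⇒ Node or p ⇒ p or p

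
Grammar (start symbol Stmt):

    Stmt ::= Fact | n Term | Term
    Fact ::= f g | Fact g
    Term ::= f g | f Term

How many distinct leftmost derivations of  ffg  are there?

Parse trees for ffg:
  [Stmt [Term f [Term f g]]]

1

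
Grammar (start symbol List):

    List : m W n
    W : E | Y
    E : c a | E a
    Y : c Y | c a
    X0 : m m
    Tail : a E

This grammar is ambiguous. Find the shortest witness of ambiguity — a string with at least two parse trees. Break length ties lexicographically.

length 4: m c a n has 2 parse trees

Two derivations of m c a n:
  List ⇒ m W n ⇒ m E n ⇒ m c a n
  List ⇒ m W n ⇒ m Y n ⇒ m c a n

m c a n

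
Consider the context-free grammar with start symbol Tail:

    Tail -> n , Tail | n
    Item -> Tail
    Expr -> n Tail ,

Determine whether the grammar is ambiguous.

Unambiguous

Only Tail is reachable from Tail; ignoring the rest: The reachable grammar is A → atom sep A | atom. Each atom is followed by either the separator (recurse) or end-of-string (stop) — no choice point.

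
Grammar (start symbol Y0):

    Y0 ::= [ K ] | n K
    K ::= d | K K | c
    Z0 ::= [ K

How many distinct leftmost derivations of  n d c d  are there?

Parse trees for n d c d:
  [Y0 n [K [K d] [K [K c] [K d]]]]
  [Y0 n [K [K [K d] [K c]] [K d]]]

2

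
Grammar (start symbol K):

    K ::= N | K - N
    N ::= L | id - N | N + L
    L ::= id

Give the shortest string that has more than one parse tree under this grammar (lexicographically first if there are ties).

length 1: no string has ≥2 trees
length 3: id - id has 2 parse trees

Two derivations of id - id:
  K ⇒ N ⇒ id - N ⇒ id - L ⇒ id - id
  K ⇒ K - N ⇒ N - N ⇒ L - N ⇒ id - N ⇒ id - L ⇒ id - id

id - id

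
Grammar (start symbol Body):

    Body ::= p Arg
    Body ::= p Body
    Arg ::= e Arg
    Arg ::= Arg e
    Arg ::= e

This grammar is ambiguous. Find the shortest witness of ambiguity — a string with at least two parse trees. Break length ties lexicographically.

length 2: no string has ≥2 trees
length 3: p e e has 2 parse trees

Two derivations of p e e:
  Body ⇒ p Arg ⇒ p e Arg ⇒ p e e
  Body ⇒ p Arg ⇒ p Arg e ⇒ p e e

p e e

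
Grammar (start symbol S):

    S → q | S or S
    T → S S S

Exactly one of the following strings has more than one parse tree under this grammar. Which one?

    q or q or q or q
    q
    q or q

q or q or q or q: 5 trees
q: 1 tree
q or q: 1 tree

q or q or q or q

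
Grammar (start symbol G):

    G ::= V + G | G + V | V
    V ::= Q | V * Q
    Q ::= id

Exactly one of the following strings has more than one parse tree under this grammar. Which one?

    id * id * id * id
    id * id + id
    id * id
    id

id * id + id

id * id * id * id: 1 tree
id * id + id: 2 trees
id * id: 1 tree
id: 1 tree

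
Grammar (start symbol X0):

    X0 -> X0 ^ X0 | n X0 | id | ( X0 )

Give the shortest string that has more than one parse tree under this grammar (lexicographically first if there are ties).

n id ^ id

length 1: no string has ≥2 trees
length 2: no string has ≥2 trees
length 3: no string has ≥2 trees
length 4: n id ^ id has 2 parse trees

Two derivations of n id ^ id:
  X0 ⇒ X0 ^ X0 ⇒ n X0 ^ X0 ⇒ n id ^ X0 ⇒ n id ^ id
  X0 ⇒ n X0 ⇒ n X0 ^ X0 ⇒ n id ^ X0 ⇒ n id ^ id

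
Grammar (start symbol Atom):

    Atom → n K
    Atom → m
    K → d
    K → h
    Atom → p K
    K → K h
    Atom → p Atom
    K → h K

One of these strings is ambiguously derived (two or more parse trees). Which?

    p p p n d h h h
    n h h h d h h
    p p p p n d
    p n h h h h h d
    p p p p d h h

p p p n d h h h: 1 tree
n h h h d h h: 10 trees
p p p p n d: 1 tree
p n h h h h h d: 1 tree
p p p p d h h: 1 tree

n h h h d h h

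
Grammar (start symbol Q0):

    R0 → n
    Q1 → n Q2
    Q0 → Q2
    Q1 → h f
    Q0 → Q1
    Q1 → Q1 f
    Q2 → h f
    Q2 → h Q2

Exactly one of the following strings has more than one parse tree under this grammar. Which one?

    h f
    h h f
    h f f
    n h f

h f: 2 trees
h h f: 1 tree
h f f: 1 tree
n h f: 1 tree

h f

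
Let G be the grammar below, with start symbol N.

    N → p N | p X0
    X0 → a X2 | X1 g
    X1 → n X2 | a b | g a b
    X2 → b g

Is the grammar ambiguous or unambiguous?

Witness: p a b g

Derivation 1: N ⇒ p X0 ⇒ p a X2 ⇒ p a b g
Derivation 2: N ⇒ p X0 ⇒ p X1 g ⇒ p a b g

Two distinct leftmost derivations for the same string.

Ambiguous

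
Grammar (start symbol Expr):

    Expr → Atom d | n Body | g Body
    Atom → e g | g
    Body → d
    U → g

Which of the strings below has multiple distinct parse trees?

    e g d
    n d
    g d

g d

e g d: 1 tree
n d: 1 tree
g d: 2 trees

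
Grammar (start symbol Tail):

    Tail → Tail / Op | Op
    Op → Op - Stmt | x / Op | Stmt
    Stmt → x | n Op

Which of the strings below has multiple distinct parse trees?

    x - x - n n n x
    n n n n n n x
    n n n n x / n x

n n n n x / n x

x - x - n n n x: 1 tree
n n n n n n x: 1 tree
n n n n x / n x: 2 trees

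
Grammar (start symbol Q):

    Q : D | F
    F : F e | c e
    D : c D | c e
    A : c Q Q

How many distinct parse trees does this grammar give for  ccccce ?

Parse trees for ccccce:
  [Q [D c [D c [D c [D c [D c e]]]]]]

1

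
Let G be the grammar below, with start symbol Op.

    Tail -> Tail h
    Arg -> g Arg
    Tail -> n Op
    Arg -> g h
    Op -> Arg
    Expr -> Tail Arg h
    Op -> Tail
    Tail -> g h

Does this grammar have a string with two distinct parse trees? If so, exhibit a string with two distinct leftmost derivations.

Witness: g h

Derivation 1: Op ⇒ Arg ⇒ g h
Derivation 2: Op ⇒ Tail ⇒ g h

Two distinct leftmost derivations for the same string.

Ambiguous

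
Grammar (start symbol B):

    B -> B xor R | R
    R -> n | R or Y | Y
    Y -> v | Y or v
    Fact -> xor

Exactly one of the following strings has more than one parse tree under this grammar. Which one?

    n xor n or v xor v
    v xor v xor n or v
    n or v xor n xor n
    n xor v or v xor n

n xor n or v xor v: 1 tree
v xor v xor n or v: 1 tree
n or v xor n xor n: 1 tree
n xor v or v xor n: 2 trees

n xor v or v xor n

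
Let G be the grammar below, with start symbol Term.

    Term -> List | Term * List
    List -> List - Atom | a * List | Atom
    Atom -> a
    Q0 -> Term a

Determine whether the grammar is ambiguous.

Ambiguous

Witness: a * a

Derivation 1: Term ⇒ List ⇒ a * List ⇒ a * Atom ⇒ a * a
Derivation 2: Term ⇒ Term * List ⇒ List * List ⇒ Atom * List ⇒ a * List ⇒ a * Atom ⇒ a * a

Two distinct leftmost derivations for the same string.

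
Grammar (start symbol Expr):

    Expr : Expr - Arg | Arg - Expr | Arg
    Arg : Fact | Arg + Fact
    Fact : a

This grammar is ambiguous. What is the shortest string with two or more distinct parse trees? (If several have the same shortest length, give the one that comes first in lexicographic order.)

a - a

length 1: no string has ≥2 trees
length 3: a - a has 2 parse trees

Two derivations of a - a:
  Expr ⇒ Expr - Arg ⇒ Arg - Arg ⇒ Fact - Arg ⇒ a - Arg ⇒ a - Fact ⇒ a - a
  Expr ⇒ Arg - Expr ⇒ Fact - Expr ⇒ a - Expr ⇒ a - Arg ⇒ a - Fact ⇒ a - a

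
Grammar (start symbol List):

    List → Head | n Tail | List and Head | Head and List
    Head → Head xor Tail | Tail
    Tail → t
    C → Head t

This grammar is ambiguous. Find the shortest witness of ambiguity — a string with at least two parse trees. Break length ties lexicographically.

length 1: no string has ≥2 trees
length 2: no string has ≥2 trees
length 3: t and t has 2 parse trees

Two derivations of t and t:
  List ⇒ List and Head ⇒ Head and Head ⇒ Tail and Head ⇒ t and Head ⇒ t and Tail ⇒ t and t
  List ⇒ Head and List ⇒ Tail and List ⇒ t and List ⇒ t and Head ⇒ t and Tail ⇒ t and t

t and t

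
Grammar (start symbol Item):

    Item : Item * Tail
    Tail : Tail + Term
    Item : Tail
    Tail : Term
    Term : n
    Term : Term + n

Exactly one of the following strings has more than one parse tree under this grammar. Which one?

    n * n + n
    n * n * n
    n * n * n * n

n * n + n: 2 trees
n * n * n: 1 tree
n * n * n * n: 1 tree

n * n + n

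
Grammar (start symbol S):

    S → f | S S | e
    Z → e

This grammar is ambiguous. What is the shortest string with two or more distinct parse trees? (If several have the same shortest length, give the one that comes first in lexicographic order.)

length 1: no string has ≥2 trees
length 2: no string has ≥2 trees
length 3: e e e has 2 parse trees

Two derivations of e e e:
  S ⇒ S S ⇒ S S S ⇒ e S S ⇒ e e S ⇒ e e e
  S ⇒ S S ⇒ e S ⇒ e S S ⇒ e e S ⇒ e e e

e e e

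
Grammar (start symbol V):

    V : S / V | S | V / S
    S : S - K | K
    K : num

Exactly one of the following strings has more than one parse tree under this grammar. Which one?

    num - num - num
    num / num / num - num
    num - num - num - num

num / num / num - num

num - num - num: 1 tree
num / num / num - num: 4 trees
num - num - num - num: 1 tree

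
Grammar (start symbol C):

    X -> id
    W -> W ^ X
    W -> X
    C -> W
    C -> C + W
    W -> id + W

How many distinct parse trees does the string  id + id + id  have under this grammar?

Parse trees for id + id + id:
  [C [W id + [W id + [W [X id]]]]]
  [C [C [W [X id]]] + [W id + [W [X id]]]]
  [C [C [W id + [W [X id]]]] + [W [X id]]]
  [C [C [C [W [X id]]] + [W [X id]]] + [W [X id]]]

4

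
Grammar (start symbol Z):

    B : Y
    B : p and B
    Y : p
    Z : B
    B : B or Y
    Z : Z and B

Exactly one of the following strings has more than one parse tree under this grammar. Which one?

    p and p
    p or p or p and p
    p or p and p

p and p

p and p: 2 trees
p or p or p and p: 1 tree
p or p and p: 1 tree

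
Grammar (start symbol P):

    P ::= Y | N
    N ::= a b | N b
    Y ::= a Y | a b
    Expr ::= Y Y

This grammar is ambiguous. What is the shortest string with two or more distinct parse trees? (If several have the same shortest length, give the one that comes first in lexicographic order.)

length 2: a b has 2 parse trees

Two derivations of a b:
  P ⇒ Y ⇒ a b
  P ⇒ N ⇒ a b

a b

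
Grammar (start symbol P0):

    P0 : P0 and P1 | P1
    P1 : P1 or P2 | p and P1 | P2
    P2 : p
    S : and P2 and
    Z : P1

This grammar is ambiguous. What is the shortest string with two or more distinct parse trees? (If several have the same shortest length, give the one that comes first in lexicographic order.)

length 1: no string has ≥2 trees
length 3: p and p has 2 parse trees

Two derivations of p and p:
  P0 ⇒ P0 and P1 ⇒ P1 and P1 ⇒ P2 and P1 ⇒ p and P1 ⇒ p and P2 ⇒ p and p
  P0 ⇒ P1 ⇒ p and P1 ⇒ p and P2 ⇒ p and p

p and p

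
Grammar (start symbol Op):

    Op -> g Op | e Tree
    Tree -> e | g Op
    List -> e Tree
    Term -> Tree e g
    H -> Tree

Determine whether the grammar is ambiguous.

(List, Term, H are unreachable from Op, so their rules don't affect L(Op).) Each reachable nonterminal has at most one production per leading terminal, and all productions are right-linear; the derivation is determined token-by-token.

Unambiguous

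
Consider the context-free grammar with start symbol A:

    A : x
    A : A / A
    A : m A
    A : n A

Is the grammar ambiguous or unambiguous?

Ambiguous

Witness: m x / x

Derivation 1: A ⇒ A / A ⇒ m A / A ⇒ m x / A ⇒ m x / x
Derivation 2: A ⇒ m A ⇒ m A / A ⇒ m x / A ⇒ m x / x

Two distinct leftmost derivations for the same string.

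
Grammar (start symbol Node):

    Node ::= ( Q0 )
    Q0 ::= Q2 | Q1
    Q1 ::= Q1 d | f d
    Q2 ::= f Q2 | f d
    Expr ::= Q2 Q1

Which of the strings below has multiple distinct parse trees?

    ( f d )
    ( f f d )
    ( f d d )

( f d )

( f d ): 2 trees
( f f d ): 1 tree
( f d d ): 1 tree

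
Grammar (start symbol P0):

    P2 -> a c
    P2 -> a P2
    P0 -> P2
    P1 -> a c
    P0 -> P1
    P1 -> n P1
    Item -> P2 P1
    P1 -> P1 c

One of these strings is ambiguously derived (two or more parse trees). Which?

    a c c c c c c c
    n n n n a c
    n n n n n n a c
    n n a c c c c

a c c c c c c c: 1 tree
n n n n a c: 1 tree
n n n n n n a c: 1 tree
n n a c c c c: 10 trees

n n a c c c c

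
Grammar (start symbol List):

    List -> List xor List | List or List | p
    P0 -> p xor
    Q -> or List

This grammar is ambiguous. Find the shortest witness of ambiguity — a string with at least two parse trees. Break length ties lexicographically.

length 1: no string has ≥2 trees
length 3: no string has ≥2 trees
length 5: p or p or p has 2 parse trees

Two derivations of p or p or p:
  List ⇒ List or List ⇒ List or List or List ⇒ p or List or List ⇒ p or p or List ⇒ p or p or p
  List ⇒ List or List ⇒ p or List ⇒ p or List or List ⇒ p or p or List ⇒ p or p or p

p or p or p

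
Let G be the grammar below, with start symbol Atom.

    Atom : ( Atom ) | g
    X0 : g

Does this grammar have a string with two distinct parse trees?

Unambiguous

(X0 is unreachable from Atom, so its rules don't affect L(Atom).) Each string is a nest of matched brackets around a single atom. An opening bracket forces the recursive rule; an atom forces the base rule.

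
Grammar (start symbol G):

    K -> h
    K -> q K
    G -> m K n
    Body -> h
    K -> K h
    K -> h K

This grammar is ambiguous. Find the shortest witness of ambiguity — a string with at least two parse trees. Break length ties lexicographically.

length 3: no string has ≥2 trees
length 4: m h h n has 2 parse trees

Two derivations of m h h n:
  G ⇒ m K n ⇒ m K h n ⇒ m h h n
  G ⇒ m K n ⇒ m h K n ⇒ m h h n

m h h n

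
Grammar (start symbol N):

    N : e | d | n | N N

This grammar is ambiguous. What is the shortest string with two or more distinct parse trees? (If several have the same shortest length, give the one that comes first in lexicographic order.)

length 1: no string has ≥2 trees
length 2: no string has ≥2 trees
length 3: d d d has 2 parse trees

Two derivations of d d d:
  N ⇒ N N ⇒ d N ⇒ d N N ⇒ d d N ⇒ d d d
  N ⇒ N N ⇒ N N N ⇒ d N N ⇒ d d N ⇒ d d d

d d d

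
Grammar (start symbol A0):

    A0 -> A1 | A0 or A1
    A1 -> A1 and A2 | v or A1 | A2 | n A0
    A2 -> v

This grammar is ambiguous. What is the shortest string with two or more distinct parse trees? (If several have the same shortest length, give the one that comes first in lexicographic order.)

v or v

length 1: no string has ≥2 trees
length 2: no string has ≥2 trees
length 3: v or v has 2 parse trees

Two derivations of v or v:
  A0 ⇒ A1 ⇒ v or A1 ⇒ v or A2 ⇒ v or v
  A0 ⇒ A0 or A1 ⇒ A1 or A1 ⇒ A2 or A1 ⇒ v or A1 ⇒ v or A2 ⇒ v or v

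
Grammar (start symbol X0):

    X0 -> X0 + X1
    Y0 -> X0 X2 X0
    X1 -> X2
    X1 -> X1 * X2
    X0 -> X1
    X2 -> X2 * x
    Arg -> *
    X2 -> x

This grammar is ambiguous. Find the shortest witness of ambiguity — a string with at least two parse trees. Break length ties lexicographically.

length 1: no string has ≥2 trees
length 3: x * x has 2 parse trees

Two derivations of x * x:
  X0 ⇒ X1 ⇒ X2 ⇒ X2 * x ⇒ x * x
  X0 ⇒ X1 ⇒ X1 * X2 ⇒ X2 * X2 ⇒ x * X2 ⇒ x * x

x * x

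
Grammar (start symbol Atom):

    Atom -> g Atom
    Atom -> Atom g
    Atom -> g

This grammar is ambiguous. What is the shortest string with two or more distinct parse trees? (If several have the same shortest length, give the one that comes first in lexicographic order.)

g g

length 1: no string has ≥2 trees
length 2: g g has 2 parse trees

Two derivations of g g:
  Atom ⇒ g Atom ⇒ g g
  Atom ⇒ Atom g ⇒ g g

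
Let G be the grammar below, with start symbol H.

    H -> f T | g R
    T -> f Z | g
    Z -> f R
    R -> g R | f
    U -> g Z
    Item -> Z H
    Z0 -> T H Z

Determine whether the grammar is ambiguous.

Only H, T, Z, R are reachable from H; ignoring the rest: Restricted to the reachable nonterminals, every rule has the form A → t or A → t B, and no two rules for the same A share a first terminal. The grammar encodes a DFA — one run per string.

Unambiguous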